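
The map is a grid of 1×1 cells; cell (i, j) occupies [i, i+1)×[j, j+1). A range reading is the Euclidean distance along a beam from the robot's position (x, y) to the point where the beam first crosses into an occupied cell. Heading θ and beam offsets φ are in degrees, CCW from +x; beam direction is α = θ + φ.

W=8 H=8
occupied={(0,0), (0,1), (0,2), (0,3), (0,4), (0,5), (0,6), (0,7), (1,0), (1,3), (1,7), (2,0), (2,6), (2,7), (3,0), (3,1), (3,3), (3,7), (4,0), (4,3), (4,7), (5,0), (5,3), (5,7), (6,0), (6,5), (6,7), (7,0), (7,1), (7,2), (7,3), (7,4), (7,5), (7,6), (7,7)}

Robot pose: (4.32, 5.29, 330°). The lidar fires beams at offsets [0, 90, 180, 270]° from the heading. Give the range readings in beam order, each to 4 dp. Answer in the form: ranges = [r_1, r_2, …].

ranges = [3.0946, 1.9745, 1.5242, 1.4896]

beam 1: φ=0°, α=330°
  direction (0.8660, -0.5000); cell (4,5); t to first gridline: x 0.7852, y 0.5800 (then +1.1547 / +2.0000)
    (4,4) via y @ 0.5800
    (5,4) via x @ 0.7852
    (6,4) via x @ 1.9399
    (6,3) via y @ 2.5800
    (7,3) via x @ 3.0946  # hit
  → r_1 = 3.0946
beam 2: φ=90°, α=60°
  direction (0.5000, 0.8660); cell (4,5); t to first gridline: x 1.3600, y 0.8198 (then +2.0000 / +1.1547)
    (4,6) via y @ 0.8198
    (5,6) via x @ 1.3600
    (5,7) via y @ 1.9745  # hit
  → r_2 = 1.9745
beam 3: φ=180°, α=150°
  direction (-0.8660, 0.5000); cell (4,5); t to first gridline: x 0.3695, y 1.4200 (then +1.1547 / +2.0000)
    (3,5) via x @ 0.3695
    (3,6) via y @ 1.4200
    (2,6) via x @ 1.5242  # hit
  → r_3 = 1.5242
beam 4: φ=270°, α=240°
  direction (-0.5000, -0.8660); cell (4,5); t to first gridline: x 0.6400, y 0.3349 (then +2.0000 / +1.1547)
    (4,4) via y @ 0.3349
    (3,4) via x @ 0.6400
    (3,3) via y @ 1.4896  # hit
  → r_4 = 1.4896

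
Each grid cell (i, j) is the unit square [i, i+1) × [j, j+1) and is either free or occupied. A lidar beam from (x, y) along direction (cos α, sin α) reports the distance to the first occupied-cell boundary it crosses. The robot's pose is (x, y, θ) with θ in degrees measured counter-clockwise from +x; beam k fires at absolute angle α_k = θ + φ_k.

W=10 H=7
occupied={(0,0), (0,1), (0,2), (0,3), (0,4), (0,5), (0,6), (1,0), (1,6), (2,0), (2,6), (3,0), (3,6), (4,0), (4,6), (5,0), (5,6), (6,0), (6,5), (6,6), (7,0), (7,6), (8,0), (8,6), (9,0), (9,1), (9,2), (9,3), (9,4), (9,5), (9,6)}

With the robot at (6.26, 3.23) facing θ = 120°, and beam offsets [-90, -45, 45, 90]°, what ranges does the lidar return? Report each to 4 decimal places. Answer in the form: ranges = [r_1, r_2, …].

ranges = [3.1639, 1.8324, 5.4456, 4.4600]

beam 1: φ=-90°, α=30°
  cosα=0.8660 sinα=0.5000 | (6,3) | tMaxX 0.8545 tMaxY 1.5400 | tΔX 1.1547 tΔY 2.0000
    t=0.8545 [x] (7,3)
    t=1.5400 [y] (7,4)
    t=2.0092 [x] (8,4)
    t=3.1639 [x] (9,4) — stop
  → r_1 = 3.1639
beam 2: φ=-45°, α=75°
  cosα=0.2588 sinα=0.9659 | (6,3) | tMaxX 2.8591 tMaxY 0.7972 | tΔX 3.8637 tΔY 1.0353
    t=0.7972 [y] (6,4)
    t=1.8324 [y] (6,5) — stop
  → r_2 = 1.8324
beam 3: φ=45°, α=165°
  cosα=-0.9659 sinα=0.2588 | (6,3) | tMaxX 0.2692 tMaxY 2.9751 | tΔX 1.0353 tΔY 3.8637
    t=0.2692 [x] (5,3)
    t=1.3044 [x] (4,3)
    t=2.3397 [x] (3,3)
    t=2.9751 [y] (3,4)
    t=3.3750 [x] (2,4)
    t=4.4103 [x] (1,4)
    t=5.4456 [x] (0,4) — stop
  → r_3 = 5.4456
beam 4: φ=90°, α=210°
  cosα=-0.8660 sinα=-0.5000 | (6,3) | tMaxX 0.3002 tMaxY 0.4600 | tΔX 1.1547 tΔY 2.0000
    t=0.3002 [x] (5,3)
    t=0.4600 [y] (5,2)
    t=1.4549 [x] (4,2)
    t=2.4600 [y] (4,1)
    t=2.6096 [x] (3,1)
    t=3.7643 [x] (2,1)
    t=4.4600 [y] (2,0) — stop
  → r_4 = 4.4600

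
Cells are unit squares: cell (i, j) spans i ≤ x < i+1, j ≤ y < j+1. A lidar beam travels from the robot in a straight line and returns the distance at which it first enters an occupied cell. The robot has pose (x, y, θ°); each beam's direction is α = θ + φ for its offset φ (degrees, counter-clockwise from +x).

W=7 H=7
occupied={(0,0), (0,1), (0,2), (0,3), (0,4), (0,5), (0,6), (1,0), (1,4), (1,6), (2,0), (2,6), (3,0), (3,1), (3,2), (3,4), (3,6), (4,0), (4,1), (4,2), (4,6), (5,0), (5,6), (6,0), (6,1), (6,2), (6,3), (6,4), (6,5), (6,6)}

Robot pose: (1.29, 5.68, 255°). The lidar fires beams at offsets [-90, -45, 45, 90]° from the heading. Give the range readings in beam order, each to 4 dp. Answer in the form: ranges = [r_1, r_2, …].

beam 1: φ=-90°, α=165°
  cosα=-0.9659 sinα=0.2588 | (1,5) | tMaxX 0.3002 tMaxY 1.2364 | tΔX 1.0353 tΔY 3.8637
    t=0.3002 [x] (0,5) — stop
  → r_1 = 0.3002
beam 2: φ=-45°, α=210°
  cosα=-0.8660 sinα=-0.5000 | (1,5) | tMaxX 0.3349 tMaxY 1.3600 | tΔX 1.1547 tΔY 2.0000
    t=0.3349 [x] (0,5) — stop
  → r_2 = 0.3349
beam 3: φ=45°, α=300°
  cosα=0.5000 sinα=-0.8660 | (1,5) | tMaxX 1.4200 tMaxY 0.7852 | tΔX 2.0000 tΔY 1.1547
    t=0.7852 [y] (1,4) — stop
  → r_3 = 0.7852
beam 4: φ=90°, α=345°
  cosα=0.9659 sinα=-0.2588 | (1,5) | tMaxX 0.7350 tMaxY 2.6273 | tΔX 1.0353 tΔY 3.8637
    t=0.7350 [x] (2,5)
    t=1.7703 [x] (3,5)
    t=2.6273 [y] (3,4) — stop
  → r_4 = 2.6273

ranges = [0.3002, 0.3349, 0.7852, 2.6273]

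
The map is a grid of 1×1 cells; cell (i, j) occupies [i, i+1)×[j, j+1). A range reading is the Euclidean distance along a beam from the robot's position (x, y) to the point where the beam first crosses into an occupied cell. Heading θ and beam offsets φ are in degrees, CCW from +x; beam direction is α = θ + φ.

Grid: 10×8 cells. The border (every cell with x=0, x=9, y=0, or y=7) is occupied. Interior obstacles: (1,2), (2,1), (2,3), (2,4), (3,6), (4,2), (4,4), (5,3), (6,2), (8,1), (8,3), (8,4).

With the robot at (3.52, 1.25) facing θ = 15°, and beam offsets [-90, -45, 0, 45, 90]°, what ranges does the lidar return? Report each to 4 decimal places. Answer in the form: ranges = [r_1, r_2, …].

beam 1: φ=-90°, α=285°
  dir = (cos 285°, sin 285°) = (0.2588, -0.9659); from cell (3,1)
  next x-line at t=1.8546, next y-line at t=0.2588; Δt_x=3.8637, Δt_y=1.0353
    y: enter (3,0) at t=0.2588 ← occupied
  → r_1 = 0.2588
beam 2: φ=-45°, α=330°
  dir = (cos 330°, sin 330°) = (0.8660, -0.5000); from cell (3,1)
  next x-line at t=0.5543, next y-line at t=0.5000; Δt_x=1.1547, Δt_y=2.0000
    y: enter (3,0) at t=0.5000 ← occupied
  → r_2 = 0.5000
beam 3: φ=0°, α=15°
  dir = (cos 15°, sin 15°) = (0.9659, 0.2588); from cell (3,1)
  next x-line at t=0.4969, next y-line at t=2.8978; Δt_x=1.0353, Δt_y=3.8637
    x: enter (4,1) at t=0.4969
    x: enter (5,1) at t=1.5322
    x: enter (6,1) at t=2.5675
    y: enter (6,2) at t=2.8978 ← occupied
  → r_3 = 2.8978
beam 4: φ=45°, α=60°
  dir = (cos 60°, sin 60°) = (0.5000, 0.8660); from cell (3,1)
  next x-line at t=0.9600, next y-line at t=0.8660; Δt_x=2.0000, Δt_y=1.1547
    y: enter (3,2) at t=0.8660
    x: enter (4,2) at t=0.9600 ← occupied
  → r_4 = 0.9600
beam 5: φ=90°, α=105°
  dir = (cos 105°, sin 105°) = (-0.2588, 0.9659); from cell (3,1)
  next x-line at t=2.0091, next y-line at t=0.7765; Δt_x=3.8637, Δt_y=1.0353
    y: enter (3,2) at t=0.7765
    y: enter (3,3) at t=1.8117
    x: enter (2,3) at t=2.0091 ← occupied
  → r_5 = 2.0091

ranges = [0.2588, 0.5000, 2.8978, 0.9600, 2.0091]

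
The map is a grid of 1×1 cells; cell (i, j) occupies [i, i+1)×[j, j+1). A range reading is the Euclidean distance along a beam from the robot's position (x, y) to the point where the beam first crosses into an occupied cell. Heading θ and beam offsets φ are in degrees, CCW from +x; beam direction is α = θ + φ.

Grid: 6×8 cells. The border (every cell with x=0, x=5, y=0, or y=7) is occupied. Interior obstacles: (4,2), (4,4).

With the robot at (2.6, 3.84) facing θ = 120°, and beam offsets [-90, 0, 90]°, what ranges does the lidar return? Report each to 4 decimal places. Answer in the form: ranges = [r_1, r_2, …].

ranges = [1.6166, 3.2000, 1.8475]

beam 1: φ=-90°, α=30°
  d=(0.8660,0.5000)  start (2,3)  tX=0.4619 tY=0.3200  stride 1/|dx|=1.1547 1/|dy|=2.0000
    cross y-line → (2,4), t=0.3200
    cross x-line → (3,4), t=0.4619
    cross x-line → (4,4), t=1.6166 (wall)
  → r_1 = 1.6166
beam 2: φ=0°, α=120°
  d=(-0.5000,0.8660)  start (2,3)  tX=1.2000 tY=0.1848  stride 1/|dx|=2.0000 1/|dy|=1.1547
    cross y-line → (2,4), t=0.1848
    cross x-line → (1,4), t=1.2000
    cross y-line → (1,5), t=1.3395
    cross y-line → (1,6), t=2.4942
    cross x-line → (0,6), t=3.2000 (wall)
  → r_2 = 3.2000
beam 3: φ=90°, α=210°
  d=(-0.8660,-0.5000)  start (2,3)  tX=0.6928 tY=1.6800  stride 1/|dx|=1.1547 1/|dy|=2.0000
    cross x-line → (1,3), t=0.6928
    cross y-line → (1,2), t=1.6800
    cross x-line → (0,2), t=1.8475 (wall)
  → r_3 = 1.8475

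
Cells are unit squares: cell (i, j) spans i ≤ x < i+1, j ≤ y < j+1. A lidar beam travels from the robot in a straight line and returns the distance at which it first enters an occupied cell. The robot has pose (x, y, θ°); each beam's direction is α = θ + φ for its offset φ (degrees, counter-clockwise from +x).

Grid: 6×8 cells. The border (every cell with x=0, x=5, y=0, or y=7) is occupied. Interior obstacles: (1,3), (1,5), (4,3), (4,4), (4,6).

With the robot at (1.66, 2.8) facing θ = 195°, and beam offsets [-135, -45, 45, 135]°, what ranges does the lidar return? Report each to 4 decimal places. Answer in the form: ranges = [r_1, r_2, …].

ranges = [0.2309, 0.4000, 1.3200, 3.6000]

beam 1: φ=-135°, α=60°
  d=(0.5000,0.8660)  start (1,2)  tX=0.6800 tY=0.2309  stride 1/|dx|=2.0000 1/|dy|=1.1547
    cross y-line → (1,3), t=0.2309 (wall)
  → r_1 = 0.2309
beam 2: φ=-45°, α=150°
  d=(-0.8660,0.5000)  start (1,2)  tX=0.7621 tY=0.4000  stride 1/|dx|=1.1547 1/|dy|=2.0000
    cross y-line → (1,3), t=0.4000 (wall)
  → r_2 = 0.4000
beam 3: φ=45°, α=240°
  d=(-0.5000,-0.8660)  start (1,2)  tX=1.3200 tY=0.9238  stride 1/|dx|=2.0000 1/|dy|=1.1547
    cross y-line → (1,1), t=0.9238
    cross x-line → (0,1), t=1.3200 (wall)
  → r_3 = 1.3200
beam 4: φ=135°, α=330°
  d=(0.8660,-0.5000)  start (1,2)  tX=0.3926 tY=1.6000  stride 1/|dx|=1.1547 1/|dy|=2.0000
    cross x-line → (2,2), t=0.3926
    cross x-line → (3,2), t=1.5473
    cross y-line → (3,1), t=1.6000
    cross x-line → (4,1), t=2.7020
    cross y-line → (4,0), t=3.6000 (wall)
  → r_4 = 3.6000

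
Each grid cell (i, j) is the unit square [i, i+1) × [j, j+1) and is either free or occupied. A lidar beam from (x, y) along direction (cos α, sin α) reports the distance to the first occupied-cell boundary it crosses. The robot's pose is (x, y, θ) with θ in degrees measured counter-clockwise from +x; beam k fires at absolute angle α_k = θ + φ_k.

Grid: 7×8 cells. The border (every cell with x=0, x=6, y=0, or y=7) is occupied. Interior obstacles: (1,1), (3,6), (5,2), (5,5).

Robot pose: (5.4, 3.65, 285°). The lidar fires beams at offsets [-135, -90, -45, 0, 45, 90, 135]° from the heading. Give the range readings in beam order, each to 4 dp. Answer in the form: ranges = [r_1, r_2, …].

ranges = [5.0807, 4.5552, 0.7506, 0.6729, 0.6928, 0.6212, 1.2000]

beam 1: φ=-135°, α=150°
  cosα=-0.8660 sinα=0.5000 | (5,3) | tMaxX 0.4619 tMaxY 0.7000 | tΔX 1.1547 tΔY 2.0000
    t=0.4619 [x] (4,3)
    t=0.7000 [y] (4,4)
    t=1.6166 [x] (3,4)
    t=2.7000 [y] (3,5)
    t=2.7713 [x] (2,5)
    t=3.9260 [x] (1,5)
    t=4.7000 [y] (1,6)
    t=5.0807 [x] (0,6) — stop
  → r_1 = 5.0807
beam 2: φ=-90°, α=195°
  cosα=-0.9659 sinα=-0.2588 | (5,3) | tMaxX 0.4141 tMaxY 2.5114 | tΔX 1.0353 tΔY 3.8637
    t=0.4141 [x] (4,3)
    t=1.4494 [x] (3,3)
    t=2.4847 [x] (2,3)
    t=2.5114 [y] (2,2)
    t=3.5199 [x] (1,2)
    t=4.5552 [x] (0,2) — stop
  → r_2 = 4.5552
beam 3: φ=-45°, α=240°
  cosα=-0.5000 sinα=-0.8660 | (5,3) | tMaxX 0.8000 tMaxY 0.7506 | tΔX 2.0000 tΔY 1.1547
    t=0.7506 [y] (5,2) — stop
  → r_3 = 0.7506
beam 4: φ=0°, α=285°
  cosα=0.2588 sinα=-0.9659 | (5,3) | tMaxX 2.3182 tMaxY 0.6729 | tΔX 3.8637 tΔY 1.0353
    t=0.6729 [y] (5,2) — stop
  → r_4 = 0.6729
beam 5: φ=45°, α=330°
  cosα=0.8660 sinα=-0.5000 | (5,3) | tMaxX 0.6928 tMaxY 1.3000 | tΔX 1.1547 tΔY 2.0000
    t=0.6928 [x] (6,3) — stop
  → r_5 = 0.6928
beam 6: φ=90°, α=15°
  cosα=0.9659 sinα=0.2588 | (5,3) | tMaxX 0.6212 tMaxY 1.3523 | tΔX 1.0353 tΔY 3.8637
    t=0.6212 [x] (6,3) — stop
  → r_6 = 0.6212
beam 7: φ=135°, α=60°
  cosα=0.5000 sinα=0.8660 | (5,3) | tMaxX 1.2000 tMaxY 0.4041 | tΔX 2.0000 tΔY 1.1547
    t=0.4041 [y] (5,4)
    t=1.2000 [x] (6,4) — stop
  → r_7 = 1.2000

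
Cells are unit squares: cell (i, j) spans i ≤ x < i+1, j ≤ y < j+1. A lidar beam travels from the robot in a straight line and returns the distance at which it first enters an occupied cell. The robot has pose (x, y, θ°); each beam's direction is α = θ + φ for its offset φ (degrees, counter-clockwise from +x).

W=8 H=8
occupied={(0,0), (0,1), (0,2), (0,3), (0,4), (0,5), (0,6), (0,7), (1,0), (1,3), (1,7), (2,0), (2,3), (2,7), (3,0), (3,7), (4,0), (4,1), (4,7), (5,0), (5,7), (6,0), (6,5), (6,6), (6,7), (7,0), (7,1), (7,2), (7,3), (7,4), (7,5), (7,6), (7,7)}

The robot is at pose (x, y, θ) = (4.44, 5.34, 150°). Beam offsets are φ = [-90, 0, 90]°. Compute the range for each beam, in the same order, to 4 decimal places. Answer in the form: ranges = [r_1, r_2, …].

beam 1: φ=-90°, α=60°
  d=(0.5000,0.8660)  start (4,5)  tX=1.1200 tY=0.7621  stride 1/|dx|=2.0000 1/|dy|=1.1547
    cross y-line → (4,6), t=0.7621
    cross x-line → (5,6), t=1.1200
    cross y-line → (5,7), t=1.9168 (wall)
  → r_1 = 1.9168
beam 2: φ=0°, α=150°
  d=(-0.8660,0.5000)  start (4,5)  tX=0.5081 tY=1.3200  stride 1/|dx|=1.1547 1/|dy|=2.0000
    cross x-line → (3,5), t=0.5081
    cross y-line → (3,6), t=1.3200
    cross x-line → (2,6), t=1.6628
    cross x-line → (1,6), t=2.8175
    cross y-line → (1,7), t=3.3200 (wall)
  → r_2 = 3.3200
beam 3: φ=90°, α=240°
  d=(-0.5000,-0.8660)  start (4,5)  tX=0.8800 tY=0.3926  stride 1/|dx|=2.0000 1/|dy|=1.1547
    cross y-line → (4,4), t=0.3926
    cross x-line → (3,4), t=0.8800
    cross y-line → (3,3), t=1.5473
    cross y-line → (3,2), t=2.7020
    cross x-line → (2,2), t=2.8800
    cross y-line → (2,1), t=3.8567
    cross x-line → (1,1), t=4.8800
    cross y-line → (1,0), t=5.0114 (wall)
  → r_3 = 5.0114

ranges = [1.9168, 3.3200, 5.0114]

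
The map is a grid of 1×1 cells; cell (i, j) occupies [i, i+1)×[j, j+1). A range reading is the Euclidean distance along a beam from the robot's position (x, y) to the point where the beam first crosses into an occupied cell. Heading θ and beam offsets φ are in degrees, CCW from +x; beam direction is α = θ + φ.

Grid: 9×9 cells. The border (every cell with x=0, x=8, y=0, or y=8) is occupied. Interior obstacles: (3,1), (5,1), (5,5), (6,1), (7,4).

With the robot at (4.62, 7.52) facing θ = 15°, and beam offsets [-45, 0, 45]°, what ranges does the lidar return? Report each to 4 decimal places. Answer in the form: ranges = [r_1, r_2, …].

ranges = [3.9029, 1.8546, 0.5543]

beam 1: φ=-45°, α=330°
  cosα=0.8660 sinα=-0.5000 | (4,7) | tMaxX 0.4388 tMaxY 1.0400 | tΔX 1.1547 tΔY 2.0000
    t=0.4388 [x] (5,7)
    t=1.0400 [y] (5,6)
    t=1.5935 [x] (6,6)
    t=2.7482 [x] (7,6)
    t=3.0400 [y] (7,5)
    t=3.9029 [x] (8,5) — stop
  → r_1 = 3.9029
beam 2: φ=0°, α=15°
  cosα=0.9659 sinα=0.2588 | (4,7) | tMaxX 0.3934 tMaxY 1.8546 | tΔX 1.0353 tΔY 3.8637
    t=0.3934 [x] (5,7)
    t=1.4287 [x] (6,7)
    t=1.8546 [y] (6,8) — stop
  → r_2 = 1.8546
beam 3: φ=45°, α=60°
  cosα=0.5000 sinα=0.8660 | (4,7) | tMaxX 0.7600 tMaxY 0.5543 | tΔX 2.0000 tΔY 1.1547
    t=0.5543 [y] (4,8) — stop
  → r_3 = 0.5543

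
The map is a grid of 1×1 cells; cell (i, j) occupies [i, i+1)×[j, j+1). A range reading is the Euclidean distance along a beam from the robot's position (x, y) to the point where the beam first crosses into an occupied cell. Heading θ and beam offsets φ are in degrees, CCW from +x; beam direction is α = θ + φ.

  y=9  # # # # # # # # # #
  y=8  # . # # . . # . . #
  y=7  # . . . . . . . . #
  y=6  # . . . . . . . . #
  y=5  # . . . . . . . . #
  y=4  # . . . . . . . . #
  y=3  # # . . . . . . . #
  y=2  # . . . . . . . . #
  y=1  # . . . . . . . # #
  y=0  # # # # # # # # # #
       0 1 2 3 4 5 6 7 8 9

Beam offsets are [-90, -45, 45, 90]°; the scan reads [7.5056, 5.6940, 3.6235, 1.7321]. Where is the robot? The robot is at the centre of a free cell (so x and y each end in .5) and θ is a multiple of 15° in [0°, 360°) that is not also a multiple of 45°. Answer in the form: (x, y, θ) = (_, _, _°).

(x, y, θ) = (4.5, 2.5, 150°)

Candidates: 59 free-cell centres × 16 headings = 944 poses. Raycast each; keep the one whose scan matches to 4 dp.
  (6.5, 7.5, 165°): beam 1 = 0.5176 ≠ 7.5056 ✗
  (8.5, 6.5, 75°): beam 1 = 0.5176 ≠ 7.5056 ✗
  (3.5, 7.5, 30°): beam 3 = 0.5176 ≠ 3.6235 ✗
  …
  (4.5, 2.5, 150°): r_1=7.5056, r_2=5.6940, r_3=3.6235, r_4=1.7321 — all match ✓
Unique over the lattice → pose = (4.5, 2.5, 150°).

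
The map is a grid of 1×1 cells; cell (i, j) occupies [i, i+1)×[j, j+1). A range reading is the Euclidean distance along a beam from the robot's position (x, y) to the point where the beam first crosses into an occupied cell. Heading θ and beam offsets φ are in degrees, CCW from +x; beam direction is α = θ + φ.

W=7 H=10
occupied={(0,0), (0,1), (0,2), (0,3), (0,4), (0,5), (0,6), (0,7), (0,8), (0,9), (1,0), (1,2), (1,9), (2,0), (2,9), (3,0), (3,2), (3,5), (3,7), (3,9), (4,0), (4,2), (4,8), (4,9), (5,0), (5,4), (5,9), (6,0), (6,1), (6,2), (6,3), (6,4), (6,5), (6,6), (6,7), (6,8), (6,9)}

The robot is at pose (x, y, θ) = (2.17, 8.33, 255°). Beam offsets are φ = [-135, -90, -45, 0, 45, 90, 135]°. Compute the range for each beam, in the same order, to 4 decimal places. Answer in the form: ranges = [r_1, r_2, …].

beam 1: φ=-135°, α=120°
  dir = (cos 120°, sin 120°) = (-0.5000, 0.8660); from cell (2,8)
  next x-line at t=0.3400, next y-line at t=0.7736; Δt_x=2.0000, Δt_y=1.1547
    x: enter (1,8) at t=0.3400
    y: enter (1,9) at t=0.7736 ← occupied
  → r_1 = 0.7736
beam 2: φ=-90°, α=165°
  dir = (cos 165°, sin 165°) = (-0.9659, 0.2588); from cell (2,8)
  next x-line at t=0.1760, next y-line at t=2.5887; Δt_x=1.0353, Δt_y=3.8637
    x: enter (1,8) at t=0.1760
    x: enter (0,8) at t=1.2113 ← occupied
  → r_2 = 1.2113
beam 3: φ=-45°, α=210°
  dir = (cos 210°, sin 210°) = (-0.8660, -0.5000); from cell (2,8)
  next x-line at t=0.1963, next y-line at t=0.6600; Δt_x=1.1547, Δt_y=2.0000
    x: enter (1,8) at t=0.1963
    y: enter (1,7) at t=0.6600
    x: enter (0,7) at t=1.3510 ← occupied
  → r_3 = 1.3510
beam 4: φ=0°, α=255°
  dir = (cos 255°, sin 255°) = (-0.2588, -0.9659); from cell (2,8)
  next x-line at t=0.6568, next y-line at t=0.3416; Δt_x=3.8637, Δt_y=1.0353
    y: enter (2,7) at t=0.3416
    x: enter (1,7) at t=0.6568
    y: enter (1,6) at t=1.3769
    y: enter (1,5) at t=2.4122
    y: enter (1,4) at t=3.4475
    y: enter (1,3) at t=4.4827
    x: enter (0,3) at t=4.5205 ← occupied
  → r_4 = 4.5205
beam 5: φ=45°, α=300°
  dir = (cos 300°, sin 300°) = (0.5000, -0.8660); from cell (2,8)
  next x-line at t=1.6600, next y-line at t=0.3811; Δt_x=2.0000, Δt_y=1.1547
    y: enter (2,7) at t=0.3811
    y: enter (2,6) at t=1.5358
    x: enter (3,6) at t=1.6600
    y: enter (3,5) at t=2.6905 ← occupied
  → r_5 = 2.6905
beam 6: φ=90°, α=345°
  dir = (cos 345°, sin 345°) = (0.9659, -0.2588); from cell (2,8)
  next x-line at t=0.8593, next y-line at t=1.2750; Δt_x=1.0353, Δt_y=3.8637
    x: enter (3,8) at t=0.8593
    y: enter (3,7) at t=1.2750 ← occupied
  → r_6 = 1.2750
beam 7: φ=135°, α=30°
  dir = (cos 30°, sin 30°) = (0.8660, 0.5000); from cell (2,8)
  next x-line at t=0.9584, next y-line at t=1.3400; Δt_x=1.1547, Δt_y=2.0000
    x: enter (3,8) at t=0.9584
    y: enter (3,9) at t=1.3400 ← occupied
  → r_7 = 1.3400

ranges = [0.7736, 1.2113, 1.3510, 4.5205, 2.6905, 1.2750, 1.3400]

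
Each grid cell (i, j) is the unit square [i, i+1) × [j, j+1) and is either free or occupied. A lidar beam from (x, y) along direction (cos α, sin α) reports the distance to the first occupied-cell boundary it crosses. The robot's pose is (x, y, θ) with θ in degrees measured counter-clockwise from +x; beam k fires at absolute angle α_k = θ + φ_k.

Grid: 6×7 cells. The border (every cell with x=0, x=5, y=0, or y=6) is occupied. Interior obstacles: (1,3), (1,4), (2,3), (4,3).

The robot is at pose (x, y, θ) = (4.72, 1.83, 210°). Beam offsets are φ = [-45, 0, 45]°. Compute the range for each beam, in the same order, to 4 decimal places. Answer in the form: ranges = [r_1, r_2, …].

beam 1: φ=-45°, α=165°
  cosα=-0.9659 sinα=0.2588 | (4,1) | tMaxX 0.7454 tMaxY 0.6568 | tΔX 1.0353 tΔY 3.8637
    t=0.6568 [y] (4,2)
    t=0.7454 [x] (3,2)
    t=1.7807 [x] (2,2)
    t=2.8160 [x] (1,2)
    t=3.8512 [x] (0,2) — stop
  → r_1 = 3.8512
beam 2: φ=0°, α=210°
  cosα=-0.8660 sinα=-0.5000 | (4,1) | tMaxX 0.8314 tMaxY 1.6600 | tΔX 1.1547 tΔY 2.0000
    t=0.8314 [x] (3,1)
    t=1.6600 [y] (3,0) — stop
  → r_2 = 1.6600
beam 3: φ=45°, α=255°
  cosα=-0.2588 sinα=-0.9659 | (4,1) | tMaxX 2.7819 tMaxY 0.8593 | tΔX 3.8637 tΔY 1.0353
    t=0.8593 [y] (4,0) — stop
  → r_3 = 0.8593

ranges = [3.8512, 1.6600, 0.8593]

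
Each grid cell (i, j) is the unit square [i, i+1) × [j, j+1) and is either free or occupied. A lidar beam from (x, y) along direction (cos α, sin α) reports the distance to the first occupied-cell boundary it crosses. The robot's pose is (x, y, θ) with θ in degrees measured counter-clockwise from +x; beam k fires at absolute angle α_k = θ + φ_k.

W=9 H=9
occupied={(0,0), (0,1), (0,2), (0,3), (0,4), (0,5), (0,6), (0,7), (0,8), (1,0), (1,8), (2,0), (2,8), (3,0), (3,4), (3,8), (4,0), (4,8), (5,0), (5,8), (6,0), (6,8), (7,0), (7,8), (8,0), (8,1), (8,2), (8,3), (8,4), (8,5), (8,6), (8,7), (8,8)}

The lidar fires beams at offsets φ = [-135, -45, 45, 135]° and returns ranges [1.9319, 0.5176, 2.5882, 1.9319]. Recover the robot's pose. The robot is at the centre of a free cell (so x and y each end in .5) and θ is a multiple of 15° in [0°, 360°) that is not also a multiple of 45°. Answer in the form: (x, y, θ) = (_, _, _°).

(x, y, θ) = (1.5, 3.5, 240°)

The pose lattice has 48·16 = 768 candidates. Test each by forward raycasting.
  (1.5, 4.5, 195°): beam 1 = 4.0415 ≠ 1.9319 ✗
  (4.5, 5.5, 210°): beam 1 = 2.5882 ≠ 1.9319 ✗
  (2.5, 2.5, 255°): beam 1 = 3.0000 ≠ 1.9319 ✗
  (3.5, 5.5, 150°): beam 1 = 4.6587 ≠ 1.9319 ✗
  …
  (1.5, 3.5, 240°): r_1=1.9319, r_2=0.5176, r_3=2.5882, r_4=1.9319 — all match ✓
Unique over the lattice → pose = (1.5, 3.5, 240°).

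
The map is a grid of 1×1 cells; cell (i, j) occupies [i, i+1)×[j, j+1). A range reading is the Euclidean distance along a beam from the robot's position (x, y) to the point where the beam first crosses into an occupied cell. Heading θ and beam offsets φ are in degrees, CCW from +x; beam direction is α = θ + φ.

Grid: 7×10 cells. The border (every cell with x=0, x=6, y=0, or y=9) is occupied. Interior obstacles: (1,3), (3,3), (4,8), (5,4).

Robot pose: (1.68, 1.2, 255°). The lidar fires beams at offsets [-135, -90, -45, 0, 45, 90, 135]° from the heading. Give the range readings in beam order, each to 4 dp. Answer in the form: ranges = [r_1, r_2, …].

beam 1: φ=-135°, α=120°
  direction (-0.5000, 0.8660); cell (1,1); t to first gridline: x 1.3600, y 0.9238 (then +2.0000 / +1.1547)
    (1,2) via y @ 0.9238
    (0,2) via x @ 1.3600  # hit
  → r_1 = 1.3600
beam 2: φ=-90°, α=165°
  direction (-0.9659, 0.2588); cell (1,1); t to first gridline: x 0.7040, y 3.0910 (then +1.0353 / +3.8637)
    (0,1) via x @ 0.7040  # hit
  → r_2 = 0.7040
beam 3: φ=-45°, α=210°
  direction (-0.8660, -0.5000); cell (1,1); t to first gridline: x 0.7852, y 0.4000 (then +1.1547 / +2.0000)
    (1,0) via y @ 0.4000  # hit
  → r_3 = 0.4000
beam 4: φ=0°, α=255°
  direction (-0.2588, -0.9659); cell (1,1); t to first gridline: x 2.6273, y 0.2071 (then +3.8637 / +1.0353)
    (1,0) via y @ 0.2071  # hit
  → r_4 = 0.2071
beam 5: φ=45°, α=300°
  direction (0.5000, -0.8660); cell (1,1); t to first gridline: x 0.6400, y 0.2309 (then +2.0000 / +1.1547)
    (1,0) via y @ 0.2309  # hit
  → r_5 = 0.2309
beam 6: φ=90°, α=345°
  direction (0.9659, -0.2588); cell (1,1); t to first gridline: x 0.3313, y 0.7727 (then +1.0353 / +3.8637)
    (2,1) via x @ 0.3313
    (2,0) via y @ 0.7727  # hit
  → r_6 = 0.7727
beam 7: φ=135°, α=30°
  direction (0.8660, 0.5000); cell (1,1); t to first gridline: x 0.3695, y 1.6000 (then +1.1547 / +2.0000)
    (2,1) via x @ 0.3695
    (3,1) via x @ 1.5242
    (3,2) via y @ 1.6000
    (4,2) via x @ 2.6789
    (4,3) via y @ 3.6000
    (5,3) via x @ 3.8336
    (6,3) via x @ 4.9883  # hit
  → r_7 = 4.9883

ranges = [1.3600, 0.7040, 0.4000, 0.2071, 0.2309, 0.7727, 4.9883]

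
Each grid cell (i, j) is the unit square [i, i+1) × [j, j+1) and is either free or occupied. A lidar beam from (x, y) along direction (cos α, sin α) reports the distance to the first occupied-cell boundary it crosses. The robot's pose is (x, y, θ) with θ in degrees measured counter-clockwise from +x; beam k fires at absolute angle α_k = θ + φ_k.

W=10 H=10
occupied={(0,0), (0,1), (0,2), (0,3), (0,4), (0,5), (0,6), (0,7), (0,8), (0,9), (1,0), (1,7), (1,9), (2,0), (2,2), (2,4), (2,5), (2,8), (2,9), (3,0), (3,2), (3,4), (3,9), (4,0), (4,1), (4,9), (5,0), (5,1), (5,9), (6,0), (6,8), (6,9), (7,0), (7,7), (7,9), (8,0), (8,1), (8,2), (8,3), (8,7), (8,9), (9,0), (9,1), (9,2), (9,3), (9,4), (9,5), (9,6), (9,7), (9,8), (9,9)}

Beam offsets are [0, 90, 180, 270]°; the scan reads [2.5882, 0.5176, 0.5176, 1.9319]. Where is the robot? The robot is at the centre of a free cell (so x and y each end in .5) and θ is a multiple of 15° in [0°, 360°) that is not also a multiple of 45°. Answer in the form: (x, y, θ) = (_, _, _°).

Candidates: 49 free-cell centres × 16 headings = 784 poses. Raycast each; keep the one whose scan matches to 4 dp.
  (1.5, 5.5, 240°): beam 1 = 1.0000 ≠ 2.5882 ✗
  (8.5, 6.5, 15°): beam 1 = 0.5176 ≠ 2.5882 ✗
  (5.5, 4.5, 255°): beam 2 = 2.5882 ≠ 0.5176 ✗
  …
  (1.5, 1.5, 75°): r_1=2.5882, r_2=0.5176, r_3=0.5176, r_4=1.9319 — all match ✓
Only this pose fits every beam.

(x, y, θ) = (1.5, 1.5, 75°)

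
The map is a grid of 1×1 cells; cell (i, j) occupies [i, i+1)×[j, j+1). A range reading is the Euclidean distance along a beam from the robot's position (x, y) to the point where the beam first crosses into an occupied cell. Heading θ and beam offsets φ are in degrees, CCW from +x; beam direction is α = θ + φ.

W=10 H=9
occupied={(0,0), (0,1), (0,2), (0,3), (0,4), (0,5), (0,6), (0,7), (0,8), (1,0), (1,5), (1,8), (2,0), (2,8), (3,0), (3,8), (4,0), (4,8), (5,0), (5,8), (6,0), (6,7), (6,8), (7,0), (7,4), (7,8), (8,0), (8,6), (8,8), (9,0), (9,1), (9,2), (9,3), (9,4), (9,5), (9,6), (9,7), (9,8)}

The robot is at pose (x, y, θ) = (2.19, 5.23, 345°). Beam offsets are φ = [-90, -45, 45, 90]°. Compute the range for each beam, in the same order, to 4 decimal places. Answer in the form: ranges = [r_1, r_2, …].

ranges = [4.3792, 4.8844, 4.3994, 2.8677]

beam 1: φ=-90°, α=255°
  dir = (cos 255°, sin 255°) = (-0.2588, -0.9659); from cell (2,5)
  next x-line at t=0.7341, next y-line at t=0.2381; Δt_x=3.8637, Δt_y=1.0353
    y: enter (2,4) at t=0.2381
    x: enter (1,4) at t=0.7341
    y: enter (1,3) at t=1.2734
    y: enter (1,2) at t=2.3087
    y: enter (1,1) at t=3.3439
    y: enter (1,0) at t=4.3792 ← occupied
  → r_1 = 4.3792
beam 2: φ=-45°, α=300°
  dir = (cos 300°, sin 300°) = (0.5000, -0.8660); from cell (2,5)
  next x-line at t=1.6200, next y-line at t=0.2656; Δt_x=2.0000, Δt_y=1.1547
    y: enter (2,4) at t=0.2656
    y: enter (2,3) at t=1.4203
    x: enter (3,3) at t=1.6200
    y: enter (3,2) at t=2.5750
    x: enter (4,2) at t=3.6200
    y: enter (4,1) at t=3.7297
    y: enter (4,0) at t=4.8844 ← occupied
  → r_2 = 4.8844
beam 3: φ=45°, α=30°
  dir = (cos 30°, sin 30°) = (0.8660, 0.5000); from cell (2,5)
  next x-line at t=0.9353, next y-line at t=1.5400; Δt_x=1.1547, Δt_y=2.0000
    x: enter (3,5) at t=0.9353
    y: enter (3,6) at t=1.5400
    x: enter (4,6) at t=2.0900
    x: enter (5,6) at t=3.2447
    y: enter (5,7) at t=3.5400
    x: enter (6,7) at t=4.3994 ← occupied
  → r_3 = 4.3994
beam 4: φ=90°, α=75°
  dir = (cos 75°, sin 75°) = (0.2588, 0.9659); from cell (2,5)
  next x-line at t=3.1296, next y-line at t=0.7972; Δt_x=3.8637, Δt_y=1.0353
    y: enter (2,6) at t=0.7972
    y: enter (2,7) at t=1.8324
    y: enter (2,8) at t=2.8677 ← occupied
  → r_4 = 2.8677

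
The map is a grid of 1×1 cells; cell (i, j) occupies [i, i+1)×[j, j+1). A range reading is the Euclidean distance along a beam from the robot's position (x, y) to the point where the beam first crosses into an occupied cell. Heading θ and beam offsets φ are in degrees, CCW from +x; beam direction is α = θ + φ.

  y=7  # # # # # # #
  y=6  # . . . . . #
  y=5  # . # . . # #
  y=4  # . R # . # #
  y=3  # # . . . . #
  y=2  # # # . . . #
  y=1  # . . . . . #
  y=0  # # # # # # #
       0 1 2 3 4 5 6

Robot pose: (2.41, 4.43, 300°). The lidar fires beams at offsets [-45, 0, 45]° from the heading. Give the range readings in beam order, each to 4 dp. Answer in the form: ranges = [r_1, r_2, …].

ranges = [1.4804, 3.9606, 0.6108]

beam 1: φ=-45°, α=255°
  d=(-0.2588,-0.9659)  start (2,4)  tX=1.5841 tY=0.4452  stride 1/|dx|=3.8637 1/|dy|=1.0353
    cross y-line → (2,3), t=0.4452
    cross y-line → (2,2), t=1.4804 (wall)
  → r_1 = 1.4804
beam 2: φ=0°, α=300°
  d=(0.5000,-0.8660)  start (2,4)  tX=1.1800 tY=0.4965  stride 1/|dx|=2.0000 1/|dy|=1.1547
    cross y-line → (2,3), t=0.4965
    cross x-line → (3,3), t=1.1800
    cross y-line → (3,2), t=1.6512
    cross y-line → (3,1), t=2.8059
    cross x-line → (4,1), t=3.1800
    cross y-line → (4,0), t=3.9606 (wall)
  → r_2 = 3.9606
beam 3: φ=45°, α=345°
  d=(0.9659,-0.2588)  start (2,4)  tX=0.6108 tY=1.6614  stride 1/|dx|=1.0353 1/|dy|=3.8637
    cross x-line → (3,4), t=0.6108 (wall)
  → r_3 = 0.6108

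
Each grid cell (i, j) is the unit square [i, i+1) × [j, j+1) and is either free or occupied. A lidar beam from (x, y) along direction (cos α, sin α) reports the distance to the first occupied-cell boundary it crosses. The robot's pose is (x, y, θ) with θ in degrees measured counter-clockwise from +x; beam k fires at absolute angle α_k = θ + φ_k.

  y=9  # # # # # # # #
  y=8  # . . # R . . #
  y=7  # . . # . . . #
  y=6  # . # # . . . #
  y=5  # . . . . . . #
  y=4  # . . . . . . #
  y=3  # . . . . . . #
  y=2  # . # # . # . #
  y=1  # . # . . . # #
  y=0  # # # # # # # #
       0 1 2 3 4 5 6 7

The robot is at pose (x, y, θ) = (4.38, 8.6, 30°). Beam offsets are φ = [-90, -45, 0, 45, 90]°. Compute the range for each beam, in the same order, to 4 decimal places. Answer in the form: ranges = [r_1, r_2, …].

beam 1: φ=-90°, α=300°
  cosα=0.5000 sinα=-0.8660 | (4,8) | tMaxX 1.2400 tMaxY 0.6928 | tΔX 2.0000 tΔY 1.1547
    t=0.6928 [y] (4,7)
    t=1.2400 [x] (5,7)
    t=1.8475 [y] (5,6)
    t=3.0022 [y] (5,5)
    t=3.2400 [x] (6,5)
    t=4.1569 [y] (6,4)
    t=5.2400 [x] (7,4) — stop
  → r_1 = 5.2400
beam 2: φ=-45°, α=345°
  cosα=0.9659 sinα=-0.2588 | (4,8) | tMaxX 0.6419 tMaxY 2.3182 | tΔX 1.0353 tΔY 3.8637
    t=0.6419 [x] (5,8)
    t=1.6771 [x] (6,8)
    t=2.3182 [y] (6,7)
    t=2.7124 [x] (7,7) — stop
  → r_2 = 2.7124
beam 3: φ=0°, α=30°
  cosα=0.8660 sinα=0.5000 | (4,8) | tMaxX 0.7159 tMaxY 0.8000 | tΔX 1.1547 tΔY 2.0000
    t=0.7159 [x] (5,8)
    t=0.8000 [y] (5,9) — stop
  → r_3 = 0.8000
beam 4: φ=45°, α=75°
  cosα=0.2588 sinα=0.9659 | (4,8) | tMaxX 2.3955 tMaxY 0.4141 | tΔX 3.8637 tΔY 1.0353
    t=0.4141 [y] (4,9) — stop
  → r_4 = 0.4141
beam 5: φ=90°, α=120°
  cosα=-0.5000 sinα=0.8660 | (4,8) | tMaxX 0.7600 tMaxY 0.4619 | tΔX 2.0000 tΔY 1.1547
    t=0.4619 [y] (4,9) — stop
  → r_5 = 0.4619

ranges = [5.2400, 2.7124, 0.8000, 0.4141, 0.4619]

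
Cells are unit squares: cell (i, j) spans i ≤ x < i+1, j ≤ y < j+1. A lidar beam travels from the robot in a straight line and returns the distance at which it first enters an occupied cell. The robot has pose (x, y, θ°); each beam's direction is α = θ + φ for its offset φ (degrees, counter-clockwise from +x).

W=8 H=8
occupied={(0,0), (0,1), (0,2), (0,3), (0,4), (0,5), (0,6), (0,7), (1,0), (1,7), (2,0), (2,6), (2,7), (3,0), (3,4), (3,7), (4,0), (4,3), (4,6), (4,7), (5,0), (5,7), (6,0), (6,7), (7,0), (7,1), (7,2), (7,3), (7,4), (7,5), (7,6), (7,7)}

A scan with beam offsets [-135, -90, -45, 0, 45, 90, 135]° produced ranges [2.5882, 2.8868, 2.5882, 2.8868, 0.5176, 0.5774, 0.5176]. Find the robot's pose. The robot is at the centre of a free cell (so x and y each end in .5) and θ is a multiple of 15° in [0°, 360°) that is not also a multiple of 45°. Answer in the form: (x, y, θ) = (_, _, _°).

(x, y, θ) = (3.5, 3.5, 300°)

The pose lattice has 32·16 = 512 candidates. Test each by forward raycasting.
  (2.5, 4.5, 240°): beam 1 = 1.5529 ≠ 2.5882 ✗
  (3.5, 5.5, 15°): beam 1 = 0.5774 ≠ 2.5882 ✗
  (3.5, 5.5, 165°): beam 1 = 1.0000 ≠ 2.5882 ✗
  (4.5, 1.5, 165°): beam 1 = 2.8868 ≠ 2.5882 ✗
  …
  (3.5, 3.5, 300°): r_1=2.5882, r_2=2.8868, r_3=2.5882, r_4=2.8868, r_5=0.5176, r_6=0.5774, r_7=0.5176 — all match ✓
Only this pose fits every beam.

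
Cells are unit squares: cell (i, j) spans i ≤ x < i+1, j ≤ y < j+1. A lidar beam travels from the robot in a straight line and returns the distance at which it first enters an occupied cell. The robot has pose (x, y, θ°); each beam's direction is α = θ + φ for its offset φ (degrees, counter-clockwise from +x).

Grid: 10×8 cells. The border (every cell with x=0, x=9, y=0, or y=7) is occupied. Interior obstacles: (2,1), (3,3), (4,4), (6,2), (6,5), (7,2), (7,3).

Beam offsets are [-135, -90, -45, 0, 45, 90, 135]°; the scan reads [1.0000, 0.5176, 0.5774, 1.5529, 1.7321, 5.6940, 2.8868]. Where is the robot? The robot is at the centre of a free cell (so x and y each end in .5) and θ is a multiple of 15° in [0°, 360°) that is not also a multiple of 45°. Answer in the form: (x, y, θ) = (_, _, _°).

(x, y, θ) = (2.5, 6.5, 165°)

The pose lattice has 41·16 = 656 candidates. Test each by forward raycasting.
  (8.5, 1.5, 15°): beam 1 = 0.5774 ≠ 1.0000 ✗
  (2.5, 2.5, 15°): beam 1 = 0.5774 ≠ 1.0000 ✗
  (8.5, 2.5, 60°): beam 1 = 1.5529 ≠ 1.0000 ✗
  (3.5, 5.5, 240°): beam 1 = 1.5529 ≠ 1.0000 ✗
  …
  (2.5, 6.5, 165°): r_1=1.0000, r_2=0.5176, r_3=0.5774, r_4=1.5529, r_5=1.7321, r_6=5.6940, r_7=2.8868 — all match ✓
Unique over the lattice → pose = (2.5, 6.5, 165°).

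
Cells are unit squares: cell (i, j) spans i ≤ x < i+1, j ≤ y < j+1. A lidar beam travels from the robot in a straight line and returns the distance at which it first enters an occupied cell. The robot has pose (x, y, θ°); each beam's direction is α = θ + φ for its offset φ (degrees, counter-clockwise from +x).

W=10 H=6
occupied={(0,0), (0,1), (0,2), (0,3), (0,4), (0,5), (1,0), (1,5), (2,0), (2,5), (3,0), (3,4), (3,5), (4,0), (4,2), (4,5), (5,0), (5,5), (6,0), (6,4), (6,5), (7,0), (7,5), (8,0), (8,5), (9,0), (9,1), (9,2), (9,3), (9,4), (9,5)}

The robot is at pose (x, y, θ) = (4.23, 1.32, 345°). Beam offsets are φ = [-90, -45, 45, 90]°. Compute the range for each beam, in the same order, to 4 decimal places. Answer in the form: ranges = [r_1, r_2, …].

ranges = [0.3313, 0.3695, 5.5079, 0.7040]

beam 1: φ=-90°, α=255°
  dir = (cos 255°, sin 255°) = (-0.2588, -0.9659); from cell (4,1)
  next x-line at t=0.8887, next y-line at t=0.3313; Δt_x=3.8637, Δt_y=1.0353
    y: enter (4,0) at t=0.3313 ← occupied
  → r_1 = 0.3313
beam 2: φ=-45°, α=300°
  dir = (cos 300°, sin 300°) = (0.5000, -0.8660); from cell (4,1)
  next x-line at t=1.5400, next y-line at t=0.3695; Δt_x=2.0000, Δt_y=1.1547
    y: enter (4,0) at t=0.3695 ← occupied
  → r_2 = 0.3695
beam 3: φ=45°, α=30°
  dir = (cos 30°, sin 30°) = (0.8660, 0.5000); from cell (4,1)
  next x-line at t=0.8891, next y-line at t=1.3600; Δt_x=1.1547, Δt_y=2.0000
    x: enter (5,1) at t=0.8891
    y: enter (5,2) at t=1.3600
    x: enter (6,2) at t=2.0438
    x: enter (7,2) at t=3.1985
    y: enter (7,3) at t=3.3600
    x: enter (8,3) at t=4.3532
    y: enter (8,4) at t=5.3600
    x: enter (9,4) at t=5.5079 ← occupied
  → r_3 = 5.5079
beam 4: φ=90°, α=75°
  dir = (cos 75°, sin 75°) = (0.2588, 0.9659); from cell (4,1)
  next x-line at t=2.9751, next y-line at t=0.7040; Δt_x=3.8637, Δt_y=1.0353
    y: enter (4,2) at t=0.7040 ← occupied
  → r_4 = 0.7040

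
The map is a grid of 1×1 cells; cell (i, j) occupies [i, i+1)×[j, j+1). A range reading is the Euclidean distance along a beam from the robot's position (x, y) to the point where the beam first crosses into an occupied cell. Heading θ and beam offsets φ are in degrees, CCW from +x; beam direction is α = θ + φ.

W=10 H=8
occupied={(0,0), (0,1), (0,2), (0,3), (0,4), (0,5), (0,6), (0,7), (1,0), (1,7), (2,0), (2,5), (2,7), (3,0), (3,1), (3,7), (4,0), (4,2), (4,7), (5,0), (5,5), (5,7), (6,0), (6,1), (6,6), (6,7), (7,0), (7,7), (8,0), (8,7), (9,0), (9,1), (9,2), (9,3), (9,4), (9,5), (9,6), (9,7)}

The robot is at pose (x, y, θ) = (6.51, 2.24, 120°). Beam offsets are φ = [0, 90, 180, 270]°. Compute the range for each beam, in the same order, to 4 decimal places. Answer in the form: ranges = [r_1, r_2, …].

ranges = [5.4964, 0.4800, 0.2771, 2.8752]

beam 1: φ=0°, α=120°
  d=(-0.5000,0.8660)  start (6,2)  tX=1.0200 tY=0.8776  stride 1/|dx|=2.0000 1/|dy|=1.1547
    cross y-line → (6,3), t=0.8776
    cross x-line → (5,3), t=1.0200
    cross y-line → (5,4), t=2.0323
    cross x-line → (4,4), t=3.0200
    cross y-line → (4,5), t=3.1870
    cross y-line → (4,6), t=4.3417
    cross x-line → (3,6), t=5.0200
    cross y-line → (3,7), t=5.4964 (wall)
  → r_1 = 5.4964
beam 2: φ=90°, α=210°
  d=(-0.8660,-0.5000)  start (6,2)  tX=0.5889 tY=0.4800  stride 1/|dx|=1.1547 1/|dy|=2.0000
    cross y-line → (6,1), t=0.4800 (wall)
  → r_2 = 0.4800
beam 3: φ=180°, α=300°
  d=(0.5000,-0.8660)  start (6,2)  tX=0.9800 tY=0.2771  stride 1/|dx|=2.0000 1/|dy|=1.1547
    cross y-line → (6,1), t=0.2771 (wall)
  → r_3 = 0.2771
beam 4: φ=270°, α=30°
  d=(0.8660,0.5000)  start (6,2)  tX=0.5658 tY=1.5200  stride 1/|dx|=1.1547 1/|dy|=2.0000
    cross x-line → (7,2), t=0.5658
    cross y-line → (7,3), t=1.5200
    cross x-line → (8,3), t=1.7205
    cross x-line → (9,3), t=2.8752 (wall)
  → r_4 = 2.8752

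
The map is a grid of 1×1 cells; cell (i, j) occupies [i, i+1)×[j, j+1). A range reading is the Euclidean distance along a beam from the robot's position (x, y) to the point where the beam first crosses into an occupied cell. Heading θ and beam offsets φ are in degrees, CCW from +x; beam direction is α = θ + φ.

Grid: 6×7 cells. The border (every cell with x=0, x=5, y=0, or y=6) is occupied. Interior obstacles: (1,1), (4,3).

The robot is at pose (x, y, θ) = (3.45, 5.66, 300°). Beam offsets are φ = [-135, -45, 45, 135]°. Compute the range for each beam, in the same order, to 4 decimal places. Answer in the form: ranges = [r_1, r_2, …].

beam 1: φ=-135°, α=165°
  dir = (cos 165°, sin 165°) = (-0.9659, 0.2588); from cell (3,5)
  next x-line at t=0.4659, next y-line at t=1.3137; Δt_x=1.0353, Δt_y=3.8637
    x: enter (2,5) at t=0.4659
    y: enter (2,6) at t=1.3137 ← occupied
  → r_1 = 1.3137
beam 2: φ=-45°, α=255°
  dir = (cos 255°, sin 255°) = (-0.2588, -0.9659); from cell (3,5)
  next x-line at t=1.7387, next y-line at t=0.6833; Δt_x=3.8637, Δt_y=1.0353
    y: enter (3,4) at t=0.6833
    y: enter (3,3) at t=1.7186
    x: enter (2,3) at t=1.7387
    y: enter (2,2) at t=2.7538
    y: enter (2,1) at t=3.7891
    y: enter (2,0) at t=4.8244 ← occupied
  → r_2 = 4.8244
beam 3: φ=45°, α=345°
  dir = (cos 345°, sin 345°) = (0.9659, -0.2588); from cell (3,5)
  next x-line at t=0.5694, next y-line at t=2.5500; Δt_x=1.0353, Δt_y=3.8637
    x: enter (4,5) at t=0.5694
    x: enter (5,5) at t=1.6047 ← occupied
  → r_3 = 1.6047
beam 4: φ=135°, α=75°
  dir = (cos 75°, sin 75°) = (0.2588, 0.9659); from cell (3,5)
  next x-line at t=2.1250, next y-line at t=0.3520; Δt_x=3.8637, Δt_y=1.0353
    y: enter (3,6) at t=0.3520 ← occupied
  → r_4 = 0.3520

ranges = [1.3137, 4.8244, 1.6047, 0.3520]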